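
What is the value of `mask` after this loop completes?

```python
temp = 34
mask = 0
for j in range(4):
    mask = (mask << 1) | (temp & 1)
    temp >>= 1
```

Reverse lowest 4 bits of 34
`mask` takes the values: 0 → 1 → 2 → 4

Answer: 4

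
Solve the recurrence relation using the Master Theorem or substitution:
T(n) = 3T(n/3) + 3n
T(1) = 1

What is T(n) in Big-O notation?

By Master Theorem: a=3, b=3, f(n)=3n. Since log_3(3) = 1 and f(n) = Θ(n^1), Case 2 applies. T(n) = O(n log n).

Answer: O(n log n)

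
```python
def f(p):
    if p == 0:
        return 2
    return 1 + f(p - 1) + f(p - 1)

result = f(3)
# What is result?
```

f(p) = 1 + 2·f(p-1), f(0)=2. Closed form: (2+1)·2^3 - 1 = 23.

Answer: 23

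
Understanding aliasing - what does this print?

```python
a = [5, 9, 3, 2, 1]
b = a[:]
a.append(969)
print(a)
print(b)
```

Key concept: slice [:] creates copy.
Step by step:
`a = [5, 9, 3, 2, 1]` → a = [5, 9, 3, 2, 1]
`b = a[:]` → b = [5, 9, 3, 2, 1]
`a.append(969)` → a = [5, 9, 3, 2, 1, 969]
`print(a)` → prints [5, 9, 3, 2, 1, 969]
`print(b)` → prints [5, 9, 3, 2, 1]

Answer:
[5, 9, 3, 2, 1, 969]
[5, 9, 3, 2, 1]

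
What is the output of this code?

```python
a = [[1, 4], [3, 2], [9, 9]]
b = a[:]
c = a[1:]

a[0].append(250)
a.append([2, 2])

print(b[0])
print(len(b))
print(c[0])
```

Key concept: slice with nested mutation.
Step by step:
`a = [[1, 4], [3, 2], [9, 9]]` → a = [[1, 4], [3, 2], [9, 9]]
`b = a[:]` → b = [[1, 4], [3, 2], [9, 9]]
`c = a[1:]` → c = [[3, 2], [9, 9]]
`a[0].append(250)` → a = [[1, 4, 250], [3, 2], [9, 9]]; b = [[1, 4, 250], [3, 2], [9, 9]]
`a.append([2, 2])` → a = [[1, 4, 250], [3, 2], [9, 9], [2, 2]]
`print(b[0])` → prints [1, 4, 250]
`print(len(b))` → prints 3
`print(c[0])` → prints [3, 2]

Answer:
[1, 4, 250]
3
[3, 2]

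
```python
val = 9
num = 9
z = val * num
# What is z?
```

Trace:
`val = 9` → val = 9
`num = 9` → num = 9
`z = val * num` → z = 81
So z = 81

Answer: 81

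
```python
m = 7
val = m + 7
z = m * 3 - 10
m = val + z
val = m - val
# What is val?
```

Trace:
`m = 7` → m = 7
`val = m + 7` → val = 14
`z = m * 3 - 10` → z = 11
`m = val + z` → m = 25
`val = m - val` → val = 11
So val = 11

Answer: 11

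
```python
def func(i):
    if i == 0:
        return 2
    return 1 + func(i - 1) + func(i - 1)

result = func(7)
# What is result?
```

func(i) = 1 + 2·func(i-1), func(0)=2. Closed form: (2+1)·2^7 - 1 = 383.

Answer: 383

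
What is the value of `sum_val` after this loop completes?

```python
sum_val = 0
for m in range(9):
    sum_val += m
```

Sum of 0 to 8 = 36
`sum_val` takes the values: 0 → 1 → 3 → 6 → 10 → 15 → 21 → 28 → 36

Answer: 36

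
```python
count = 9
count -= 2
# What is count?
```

Trace:
`count = 9` → count = 9
`count -= 2` → count = 7
So count = 7

Answer: 7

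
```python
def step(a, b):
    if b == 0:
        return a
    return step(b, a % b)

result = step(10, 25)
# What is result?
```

step(10, 25) -> step(25, 10) -> step(10, 5) -> step(5, 0) -> 5

Answer: 5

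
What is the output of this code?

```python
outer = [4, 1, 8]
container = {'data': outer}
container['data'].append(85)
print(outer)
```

Key concept: dict holds reference to list.
Step by step:
`outer = [4, 1, 8]` → outer = [4, 1, 8]
`container = {'data': outer}` → container = {'data': [4, 1, 8]}
`container['data'].append(85)` → outer = [4, 1, 8, 85]; container = {'data': [4, 1, 8, 85]}
`print(outer)` → prints [4, 1, 8, 85]

Answer: [4, 1, 8, 85]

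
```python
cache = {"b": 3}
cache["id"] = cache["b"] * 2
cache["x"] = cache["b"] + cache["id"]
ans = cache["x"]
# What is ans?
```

Trace:
`cache = {"b": 3}` → cache = {'b': 3}
`cache["id"] = cache["b"] * 2` → cache = {'b': 3, 'id': 6}
`cache["x"] = cache["b"] + cache["id"]` → cache = {'b': 3, 'id': 6, 'x': 9}
`ans = cache["x"]` → ans = 9
So ans = 9

Answer: 9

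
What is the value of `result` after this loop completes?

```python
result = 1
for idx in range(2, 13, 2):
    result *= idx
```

Product of even numbers 2 to 12
`result` takes the values: 1 → 2 → 8 → 48 → 384 → 3840 → 46080

Answer: 46080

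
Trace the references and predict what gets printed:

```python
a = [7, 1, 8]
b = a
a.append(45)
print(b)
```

Key concept: basic list aliasing.
Step by step:
`a = [7, 1, 8]` → a = [7, 1, 8]
`b = a` → b = [7, 1, 8] (same object as a)
`a.append(45)` → a = [7, 1, 8, 45] (same object as b); b = [7, 1, 8, 45] (same object as a)
`print(b)` → prints [7, 1, 8, 45]

Answer: [7, 1, 8, 45]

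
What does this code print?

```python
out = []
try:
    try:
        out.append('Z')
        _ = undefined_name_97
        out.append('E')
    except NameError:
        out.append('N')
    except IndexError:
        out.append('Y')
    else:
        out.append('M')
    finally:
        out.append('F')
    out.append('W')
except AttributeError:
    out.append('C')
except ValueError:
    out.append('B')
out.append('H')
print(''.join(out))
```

Execution trace: 'Z' (inner try body) → 'N' (inner except NameError) → 'F' (inner finally) → 'W' (try body, no exception) → 'H' (after the try/except). Output: ZNFWH

Answer: ZNFWH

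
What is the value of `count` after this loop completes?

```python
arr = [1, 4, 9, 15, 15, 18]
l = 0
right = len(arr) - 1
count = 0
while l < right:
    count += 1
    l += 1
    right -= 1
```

Iterations until pointers meet (list length 6)
`count` takes the values: 0 → 1 → 2 → 3

Answer: 3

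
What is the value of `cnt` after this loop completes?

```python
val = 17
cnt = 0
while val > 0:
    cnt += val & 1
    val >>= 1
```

Count set bits in 17 (binary: 0b10001)
`cnt` takes the values: 0 → 1 → 2

Answer: 2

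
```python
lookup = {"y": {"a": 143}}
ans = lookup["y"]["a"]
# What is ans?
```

Trace:
`lookup = {"y": {"a": 143}}` → lookup = {'y': {'a': 143}}
`ans = lookup["y"]["a"]` → ans = 143
So ans = 143

Answer: 143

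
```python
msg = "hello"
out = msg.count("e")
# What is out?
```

Trace:
`msg = "hello"` → msg = 'hello'
`out = msg.count("e")` → out = 1
So out = 1

Answer: 1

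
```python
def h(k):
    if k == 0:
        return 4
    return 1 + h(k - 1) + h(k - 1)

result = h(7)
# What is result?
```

h(k) = 1 + 2·h(k-1), h(0)=4. Closed form: (4+1)·2^7 - 1 = 639.

Answer: 639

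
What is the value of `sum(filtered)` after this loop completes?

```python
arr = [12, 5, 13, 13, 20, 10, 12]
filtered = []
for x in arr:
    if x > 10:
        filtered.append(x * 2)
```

Sum of doubled values > 10
`filtered` takes the values: [] → [24] → [24, 26] → [24, 26, 26] → [24, 26, 26, 40] → [24, 26, 26, 40, 24]
So `sum(filtered)` = 140

Answer: 140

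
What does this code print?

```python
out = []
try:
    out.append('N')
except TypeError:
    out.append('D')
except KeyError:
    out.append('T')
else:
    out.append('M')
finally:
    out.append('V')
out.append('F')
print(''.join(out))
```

Execution trace: 'N' (try body, no exception) → 'M' (else) → 'V' (finally) → 'F' (after the try/except). Output: NMVF

Answer: NMVF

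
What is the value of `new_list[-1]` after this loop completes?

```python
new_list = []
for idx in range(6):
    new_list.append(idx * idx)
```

Last element of squares 0 to 5
`new_list` takes the values: [] → [0] → [0, 1] → [0, 1, 4] → [0, 1, 4, 9] → [0, 1, 4, 9, 16] → [0, 1, 4, 9, 16, 25]
So `new_list[-1]` = 25

Answer: 25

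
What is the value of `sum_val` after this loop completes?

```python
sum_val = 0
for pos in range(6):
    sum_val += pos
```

Sum of 0 to 5 = 15
`sum_val` takes the values: 0 → 1 → 3 → 6 → 10 → 15

Answer: 15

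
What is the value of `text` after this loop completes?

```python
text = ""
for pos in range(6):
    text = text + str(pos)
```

Concatenate digits 0 to 5
`text` takes the values: "" → "0" → "01" → "012" → "0123" → "01234" → "012345"

Answer: "012345"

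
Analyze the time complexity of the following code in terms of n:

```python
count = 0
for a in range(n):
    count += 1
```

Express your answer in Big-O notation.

Each loop level contributes: n. Multiplying the contributions gives O(n).

Answer: O(n)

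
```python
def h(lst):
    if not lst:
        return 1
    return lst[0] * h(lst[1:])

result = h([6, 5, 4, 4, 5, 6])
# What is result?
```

Product over [6, 5, 4, 4, 5, 6] = 6 * 5 * 4 * 4 * 5 * 6 = 14400

Answer: 14400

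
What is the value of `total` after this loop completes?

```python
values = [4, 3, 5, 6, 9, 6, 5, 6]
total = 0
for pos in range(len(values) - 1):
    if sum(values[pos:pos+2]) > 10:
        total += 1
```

Count windows with sum > 10
`total` takes the values: 0 → 1 → 2 → 3 → 4 → 5

Answer: 5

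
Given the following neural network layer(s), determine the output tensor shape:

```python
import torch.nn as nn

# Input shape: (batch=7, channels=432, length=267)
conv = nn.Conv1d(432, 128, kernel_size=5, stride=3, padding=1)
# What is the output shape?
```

Input: (7, 432, 267) -> Output: (7, 128, 89)

Answer: (7, 128, 89)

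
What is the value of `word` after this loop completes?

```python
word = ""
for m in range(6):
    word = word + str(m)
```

Concatenate digits 0 to 5
`word` takes the values: "" → "0" → "01" → "012" → "0123" → "01234" → "012345"

Answer: "012345"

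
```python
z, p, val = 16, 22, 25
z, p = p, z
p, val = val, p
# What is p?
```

Trace:
`z, p, val = 16, 22, 25` → z = 16; p = 22; val = 25
`z, p = p, z` → z = 22; p = 16
`p, val = val, p` → p = 25; val = 16
So p = 25

Answer: 25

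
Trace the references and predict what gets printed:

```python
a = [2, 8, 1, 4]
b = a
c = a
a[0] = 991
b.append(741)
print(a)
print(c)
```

Key concept: multiple aliases.
Step by step:
`a = [2, 8, 1, 4]` → a = [2, 8, 1, 4]
`b = a` → b = [2, 8, 1, 4] (same object as a)
`c = a` → c = [2, 8, 1, 4] (same object as a, b)
`a[0] = 991` → a = [991, 8, 1, 4] (same object as b, c); b = [991, 8, 1, 4] (same object as a, c); c = [991, 8, 1, 4] (same object as a, b)
`b.append(741)` → a = [991, 8, 1, 4, 741] (same object as b, c); b = [991, 8, 1, 4, 741] (same object as a, c); c = [991, 8, 1, 4, 741] (same object as a, b)
`print(a)` → prints [991, 8, 1, 4, 741]
`print(c)` → prints [991, 8, 1, 4, 741]

Answer:
[991, 8, 1, 4, 741]
[991, 8, 1, 4, 741]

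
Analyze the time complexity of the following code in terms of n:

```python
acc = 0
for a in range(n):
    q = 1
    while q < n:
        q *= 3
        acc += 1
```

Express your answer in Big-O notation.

Each loop level contributes: n × log n. Multiplying the contributions gives O(n log n).

Answer: O(n log n)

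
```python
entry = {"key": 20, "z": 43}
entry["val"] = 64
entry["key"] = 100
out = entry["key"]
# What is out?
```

Trace:
`entry = {"key": 20, "z": 43}` → entry = {'key': 20, 'z': 43}
`entry["val"] = 64` → entry = {'key': 20, 'z': 43, 'val': 64}
`entry["key"] = 100` → entry = {'key': 100, 'z': 43, 'val': 64}
`out = entry["key"]` → out = 100
So out = 100

Answer: 100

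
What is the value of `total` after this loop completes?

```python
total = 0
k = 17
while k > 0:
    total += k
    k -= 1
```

Sum 17 down to 1
`total` takes the values: 0 → 17 → 33 → 48 → 62 → 75 → 87 → 98 → 108 → 117 → 125 → 132 → 138 → 143 → 147 → 150 → 152 → 153

Answer: 153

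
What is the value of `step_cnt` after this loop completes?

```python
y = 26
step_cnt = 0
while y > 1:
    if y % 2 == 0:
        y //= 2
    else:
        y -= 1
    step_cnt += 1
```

Steps to reduce 26 to 1
`step_cnt` takes the values: 0 → 1 → 2 → 3 → 4 → 5 → 6

Answer: 6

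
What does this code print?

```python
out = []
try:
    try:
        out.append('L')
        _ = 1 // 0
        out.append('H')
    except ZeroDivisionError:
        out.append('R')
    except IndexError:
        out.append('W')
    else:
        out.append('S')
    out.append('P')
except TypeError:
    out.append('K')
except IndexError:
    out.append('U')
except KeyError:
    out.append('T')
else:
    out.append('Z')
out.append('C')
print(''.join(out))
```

Execution trace: 'L' (inner try body) → 'R' (inner except ZeroDivisionError) → 'P' (try body, no exception) → 'Z' (else) → 'C' (after the try/except). Output: LRPZC

Answer: LRPZC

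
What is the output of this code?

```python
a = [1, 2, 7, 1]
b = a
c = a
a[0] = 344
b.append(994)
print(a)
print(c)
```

Key concept: multiple aliases.
Step by step:
`a = [1, 2, 7, 1]` → a = [1, 2, 7, 1]
`b = a` → b = [1, 2, 7, 1] (same object as a)
`c = a` → c = [1, 2, 7, 1] (same object as a, b)
`a[0] = 344` → a = [344, 2, 7, 1] (same object as b, c); b = [344, 2, 7, 1] (same object as a, c); c = [344, 2, 7, 1] (same object as a, b)
`b.append(994)` → a = [344, 2, 7, 1, 994] (same object as b, c); b = [344, 2, 7, 1, 994] (same object as a, c); c = [344, 2, 7, 1, 994] (same object as a, b)
`print(a)` → prints [344, 2, 7, 1, 994]
`print(c)` → prints [344, 2, 7, 1, 994]

Answer:
[344, 2, 7, 1, 994]
[344, 2, 7, 1, 994]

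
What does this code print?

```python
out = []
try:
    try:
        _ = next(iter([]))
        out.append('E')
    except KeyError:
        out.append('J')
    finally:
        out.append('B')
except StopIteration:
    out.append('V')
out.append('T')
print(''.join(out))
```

Execution trace: 'B' (finally) → 'V' (outer except StopIteration) → 'T' (after the try/except). Output: BVT

Answer: BVT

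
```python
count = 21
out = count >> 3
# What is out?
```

Trace:
`count = 21` → count = 21
`out = count >> 3` → out = 2
So out = 2

Answer: 2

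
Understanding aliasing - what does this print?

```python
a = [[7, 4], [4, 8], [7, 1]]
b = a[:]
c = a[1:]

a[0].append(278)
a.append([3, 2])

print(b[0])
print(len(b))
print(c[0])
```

Key concept: slice with nested mutation.
Step by step:
`a = [[7, 4], [4, 8], [7, 1]]` → a = [[7, 4], [4, 8], [7, 1]]
`b = a[:]` → b = [[7, 4], [4, 8], [7, 1]]
`c = a[1:]` → c = [[4, 8], [7, 1]]
`a[0].append(278)` → a = [[7, 4, 278], [4, 8], [7, 1]]; b = [[7, 4, 278], [4, 8], [7, 1]]
`a.append([3, 2])` → a = [[7, 4, 278], [4, 8], [7, 1], [3, 2]]
`print(b[0])` → prints [7, 4, 278]
`print(len(b))` → prints 3
`print(c[0])` → prints [4, 8]

Answer:
[7, 4, 278]
3
[4, 8]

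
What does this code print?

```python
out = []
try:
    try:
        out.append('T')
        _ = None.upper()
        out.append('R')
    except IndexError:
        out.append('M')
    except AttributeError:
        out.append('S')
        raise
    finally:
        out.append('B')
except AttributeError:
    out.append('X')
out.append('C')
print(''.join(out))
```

Execution trace: 'T' (inner try body) → 'S' (inner except AttributeError) → 'B' (inner finally) → 'X' (outer except AttributeError) → 'C' (after the try/except). Output: TSBXC

Answer: TSBXC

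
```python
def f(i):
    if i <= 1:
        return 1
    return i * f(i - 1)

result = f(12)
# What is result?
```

f(12) = 12 * 11 * 10 * 9 * 8 * 7 * 6 * 5 * 4 * 3 * 2 * 1 = 479001600

Answer: 479001600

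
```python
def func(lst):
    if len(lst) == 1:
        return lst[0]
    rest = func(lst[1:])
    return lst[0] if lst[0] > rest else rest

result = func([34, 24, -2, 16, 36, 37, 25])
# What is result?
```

Recursive max over [34, 24, -2, 16, 36, 37, 25] = 37

Answer: 37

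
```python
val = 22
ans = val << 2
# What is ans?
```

Trace:
`val = 22` → val = 22
`ans = val << 2` → ans = 88
So ans = 88

Answer: 88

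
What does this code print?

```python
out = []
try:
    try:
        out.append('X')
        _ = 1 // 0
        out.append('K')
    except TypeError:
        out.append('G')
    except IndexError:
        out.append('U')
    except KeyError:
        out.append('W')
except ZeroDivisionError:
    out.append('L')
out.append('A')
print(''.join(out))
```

Execution trace: 'X' (try body) → 'L' (outer except ZeroDivisionError) → 'A' (after the try/except). Output: XLA

Answer: XLA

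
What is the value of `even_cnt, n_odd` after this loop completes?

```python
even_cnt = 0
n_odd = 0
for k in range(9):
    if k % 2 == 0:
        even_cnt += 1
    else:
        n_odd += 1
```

Count evens and odds in range(9)
`even_cnt, n_odd` takes the values: (0, 0) → (1, 0) → (1, 1) → (2, 1) → (2, 2) → (3, 2) → (3, 3) → (4, 3) → (4, 4) → (5, 4)

Answer: 5, 4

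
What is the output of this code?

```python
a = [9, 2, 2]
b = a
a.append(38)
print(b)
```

Key concept: basic list aliasing.
Step by step:
`a = [9, 2, 2]` → a = [9, 2, 2]
`b = a` → b = [9, 2, 2] (same object as a)
`a.append(38)` → a = [9, 2, 2, 38] (same object as b); b = [9, 2, 2, 38] (same object as a)
`print(b)` → prints [9, 2, 2, 38]

Answer: [9, 2, 2, 38]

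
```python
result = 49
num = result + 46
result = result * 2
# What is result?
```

Trace:
`result = 49` → result = 49
`num = result + 46` → num = 95
`result = result * 2` → result = 98
So result = 98

Answer: 98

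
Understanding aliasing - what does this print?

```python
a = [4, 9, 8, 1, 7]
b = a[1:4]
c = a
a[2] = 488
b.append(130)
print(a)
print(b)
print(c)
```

Key concept: slice vs alias.
Step by step:
`a = [4, 9, 8, 1, 7]` → a = [4, 9, 8, 1, 7]
`b = a[1:4]` → b = [9, 8, 1]
`c = a` → c = [4, 9, 8, 1, 7] (same object as a)
`a[2] = 488` → a = [4, 9, 488, 1, 7] (same object as c); c = [4, 9, 488, 1, 7] (same object as a)
`b.append(130)` → b = [9, 8, 1, 130]
`print(a)` → prints [4, 9, 488, 1, 7]
`print(b)` → prints [9, 8, 1, 130]
`print(c)` → prints [4, 9, 488, 1, 7]

Answer:
[4, 9, 488, 1, 7]
[9, 8, 1, 130]
[4, 9, 488, 1, 7]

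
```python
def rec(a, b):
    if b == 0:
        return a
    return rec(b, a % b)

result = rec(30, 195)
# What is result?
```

rec(30, 195) -> rec(195, 30) -> rec(30, 15) -> rec(15, 0) -> 15

Answer: 15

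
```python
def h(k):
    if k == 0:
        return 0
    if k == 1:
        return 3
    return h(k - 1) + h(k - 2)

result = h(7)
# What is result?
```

Build up from base cases: h(0)=0, h(1)=3, h(2)=3, h(3)=6, h(4)=9, h(5)=15, h(6)=24, ..., h(7)=39

Answer: 39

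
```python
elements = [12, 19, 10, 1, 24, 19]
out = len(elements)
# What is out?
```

Trace:
`elements = [12, 19, 10, 1, 24, 19]` → elements = [12, 19, 10, 1, 24, 19]
`out = len(elements)` → out = 6
So out = 6

Answer: 6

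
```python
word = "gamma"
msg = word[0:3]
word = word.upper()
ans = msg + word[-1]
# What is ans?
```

Trace:
`word = "gamma"` → word = 'gamma'
`msg = word[0:3]` → msg = 'gam'
`word = word.upper()` → word = 'GAMMA'
`ans = msg + word[-1]` → ans = 'gamA'
So ans = 'gamA'

Answer: 'gamA'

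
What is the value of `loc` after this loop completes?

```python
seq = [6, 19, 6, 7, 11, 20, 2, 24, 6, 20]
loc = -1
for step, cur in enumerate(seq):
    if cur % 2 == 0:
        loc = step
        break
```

First even number index in [6, 19, 6, 7, 11, 20, 2, 24, 6, 20]
`loc` takes the values: -1 → 0

Answer: 0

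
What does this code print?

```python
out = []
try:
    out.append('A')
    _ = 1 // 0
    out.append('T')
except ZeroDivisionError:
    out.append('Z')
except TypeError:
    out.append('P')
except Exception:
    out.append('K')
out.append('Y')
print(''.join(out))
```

Execution trace: 'A' (try body) → 'Z' (except ZeroDivisionError) → 'Y' (after the try/except). Output: AZY

Answer: AZY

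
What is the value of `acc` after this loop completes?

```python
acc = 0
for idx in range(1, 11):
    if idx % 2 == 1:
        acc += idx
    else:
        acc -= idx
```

Add odd, subtract even
`acc` takes the values: 0 → 1 → -1 → 2 → -2 → 3 → -3 → 4 → -4 → 5 → -5

Answer: -5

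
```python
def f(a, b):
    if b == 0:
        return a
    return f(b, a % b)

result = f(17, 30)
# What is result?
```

f(17, 30) -> f(30, 17) -> f(17, 13) -> f(13, 4) -> f(4, 1) -> f(1, 0) -> 1

Answer: 1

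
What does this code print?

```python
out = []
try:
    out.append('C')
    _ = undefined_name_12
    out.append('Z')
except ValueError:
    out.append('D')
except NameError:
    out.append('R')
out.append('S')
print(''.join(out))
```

Execution trace: 'C' (try body) → 'R' (except NameError) → 'S' (after the try/except). Output: CRS

Answer: CRS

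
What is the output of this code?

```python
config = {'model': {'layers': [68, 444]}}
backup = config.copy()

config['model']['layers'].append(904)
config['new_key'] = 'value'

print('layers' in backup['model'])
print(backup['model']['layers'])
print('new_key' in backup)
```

Key concept: shallow copy gotcha with nested dict.
Step by step:
`config = {'model': {'layers': [68, 444]}}` → config = {'model': {'layers': [68, 444]}}
`backup = config.copy()` → backup = {'model': {'layers': [68, 444]}}
`config['model']['layers'].append(904)` → config = {'model': {'layers': [68, 444, 904]}}; backup = {'model': {'layers': [68, 444, 904]}}
`config['new_key'] = 'value'` → config = {'model': {'layers': [68, 444, 904]}, 'new_key': 'value'}
`print('layers' in backup['model'])` → prints True
`print(backup['model']['layers'])` → prints [68, 444, 904]
`print('new_key' in backup)` → prints False

Answer:
True
[68, 444, 904]
False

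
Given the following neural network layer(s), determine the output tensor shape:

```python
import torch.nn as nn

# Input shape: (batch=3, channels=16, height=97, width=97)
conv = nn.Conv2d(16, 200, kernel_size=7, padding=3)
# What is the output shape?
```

Input: (3, 16, 97, 97) -> Output: (3, 200, 97, 97)

Answer: (3, 200, 97, 97)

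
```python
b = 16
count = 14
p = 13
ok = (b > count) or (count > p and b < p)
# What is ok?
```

Trace:
`b = 16` → b = 16
`count = 14` → count = 14
`p = 13` → p = 13
`ok = (b > count) or (count > p and b < p)` → ok = True
So ok = True

Answer: True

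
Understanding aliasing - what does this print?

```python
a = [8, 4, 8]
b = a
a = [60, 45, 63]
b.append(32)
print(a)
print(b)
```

Key concept: rebinding vs mutation: a is rebound to a new list, b still points at the original.
Step by step:
`a = [8, 4, 8]` → a = [8, 4, 8]
`b = a` → b = [8, 4, 8] (same object as a)
`a = [60, 45, 63]` → a = [60, 45, 63]
`b.append(32)` → b = [8, 4, 8, 32]
`print(a)` → prints [60, 45, 63]
`print(b)` → prints [8, 4, 8, 32]

Answer:
[60, 45, 63]
[8, 4, 8, 32]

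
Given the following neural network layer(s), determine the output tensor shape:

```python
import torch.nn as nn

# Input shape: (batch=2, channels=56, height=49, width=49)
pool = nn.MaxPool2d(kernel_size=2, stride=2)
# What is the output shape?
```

Input: (2, 56, 49, 49) -> Output: (2, 56, 24, 24)

Answer: (2, 56, 24, 24)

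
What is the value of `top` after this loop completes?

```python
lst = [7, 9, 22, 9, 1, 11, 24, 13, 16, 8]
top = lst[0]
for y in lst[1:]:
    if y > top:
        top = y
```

Maximum of [7, 9, 22, 9, 1, 11, 24, 13, 16, 8]
`top` takes the values: 7 → 9 → 22 → 24

Answer: 24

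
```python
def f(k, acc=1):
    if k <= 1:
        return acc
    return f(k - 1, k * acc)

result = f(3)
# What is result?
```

Accumulator trace (n, acc): (3, 1) -> (2, 3) -> (1, 6) -> return 6

Answer: 6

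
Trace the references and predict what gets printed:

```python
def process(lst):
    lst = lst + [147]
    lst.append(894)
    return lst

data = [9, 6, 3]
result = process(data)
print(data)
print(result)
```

Key concept: rebinding parameter vs mutation.
Step by step:
`data = [9, 6, 3]` → data = [9, 6, 3]
`result = process(data)` → result = [9, 6, 3, 147, 894]
`print(data)` → prints [9, 6, 3]
`print(result)` → prints [9, 6, 3, 147, 894]

Answer:
[9, 6, 3]
[9, 6, 3, 147, 894]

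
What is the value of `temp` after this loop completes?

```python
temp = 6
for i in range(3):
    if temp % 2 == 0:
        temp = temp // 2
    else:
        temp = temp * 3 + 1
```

Collatz-style transformation from 6
`temp` takes the values: 6 → 3 → 10 → 5

Answer: 5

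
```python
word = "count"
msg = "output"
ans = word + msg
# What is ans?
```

Trace:
`word = "count"` → word = 'count'
`msg = "output"` → msg = 'output'
`ans = word + msg` → ans = 'countoutput'
So ans = 'countoutput'

Answer: 'countoutput'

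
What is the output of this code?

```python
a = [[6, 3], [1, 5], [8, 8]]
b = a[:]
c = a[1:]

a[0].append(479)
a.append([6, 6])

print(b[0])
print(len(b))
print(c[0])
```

Key concept: slice with nested mutation.
Step by step:
`a = [[6, 3], [1, 5], [8, 8]]` → a = [[6, 3], [1, 5], [8, 8]]
`b = a[:]` → b = [[6, 3], [1, 5], [8, 8]]
`c = a[1:]` → c = [[1, 5], [8, 8]]
`a[0].append(479)` → a = [[6, 3, 479], [1, 5], [8, 8]]; b = [[6, 3, 479], [1, 5], [8, 8]]
`a.append([6, 6])` → a = [[6, 3, 479], [1, 5], [8, 8], [6, 6]]
`print(b[0])` → prints [6, 3, 479]
`print(len(b))` → prints 3
`print(c[0])` → prints [1, 5]

Answer:
[6, 3, 479]
3
[1, 5]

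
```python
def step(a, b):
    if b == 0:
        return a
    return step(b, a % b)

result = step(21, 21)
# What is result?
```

step(21, 21) -> step(21, 0) -> 21

Answer: 21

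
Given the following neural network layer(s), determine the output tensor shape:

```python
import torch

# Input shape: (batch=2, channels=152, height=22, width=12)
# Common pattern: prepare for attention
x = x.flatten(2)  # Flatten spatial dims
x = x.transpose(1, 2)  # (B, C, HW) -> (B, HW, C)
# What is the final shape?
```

Input: (2, 152, 22, 12) -> after flatten(2): (2, 152, 264) -> Output: (2, 264, 152)

Answer: (2, 264, 152)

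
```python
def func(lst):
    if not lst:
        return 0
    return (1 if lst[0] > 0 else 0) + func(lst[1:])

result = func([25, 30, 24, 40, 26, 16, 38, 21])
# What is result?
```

Count of positive elements in [25, 30, 24, 40, 26, 16, 38, 21] = 8

Answer: 8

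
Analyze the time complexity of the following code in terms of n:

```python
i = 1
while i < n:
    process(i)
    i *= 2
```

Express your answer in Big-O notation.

This is Logarithmic loop. Time complexity: O(log n).

Answer: O(log n)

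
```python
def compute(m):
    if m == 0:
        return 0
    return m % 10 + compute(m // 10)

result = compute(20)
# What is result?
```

Sum of digits of 20: 0 + 2 = 2

Answer: 2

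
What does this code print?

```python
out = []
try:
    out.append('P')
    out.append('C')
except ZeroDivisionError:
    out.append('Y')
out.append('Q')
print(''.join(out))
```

Execution trace: 'P' (try body) → 'C' (try body, no exception) → 'Q' (after the try/except). Output: PCQ

Answer: PCQ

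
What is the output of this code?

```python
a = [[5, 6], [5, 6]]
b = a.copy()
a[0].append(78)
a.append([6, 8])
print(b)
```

Key concept: shallow copy with nested lists.
Step by step:
`a = [[5, 6], [5, 6]]` → a = [[5, 6], [5, 6]]
`b = a.copy()` → b = [[5, 6], [5, 6]]
`a[0].append(78)` → a = [[5, 6, 78], [5, 6]]; b = [[5, 6, 78], [5, 6]]
`a.append([6, 8])` → a = [[5, 6, 78], [5, 6], [6, 8]]
`print(b)` → prints [[5, 6, 78], [5, 6]]

Answer: [[5, 6, 78], [5, 6]]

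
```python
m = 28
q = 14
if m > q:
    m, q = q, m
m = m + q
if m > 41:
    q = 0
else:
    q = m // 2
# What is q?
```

Trace:
`m = 28` → m = 28
`q = 14` → q = 14
`if m > q: ...` → m > q is True → m = 14; q = 28
`m = m + q` → m = 42
`if m > 41: ...` → m > 41 is True → q = 0
So q = 0

Answer: 0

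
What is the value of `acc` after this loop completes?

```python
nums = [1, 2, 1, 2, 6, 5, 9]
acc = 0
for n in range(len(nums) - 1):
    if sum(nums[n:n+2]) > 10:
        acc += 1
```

Count windows with sum > 10
`acc` takes the values: 0 → 1 → 2

Answer: 2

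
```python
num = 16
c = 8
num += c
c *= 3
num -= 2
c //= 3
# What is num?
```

Trace:
`num = 16` → num = 16
`c = 8` → c = 8
`num += c` → num = 24
`c *= 3` → c = 24
`num -= 2` → num = 22
`c //= 3` → c = 8
So num = 22

Answer: 22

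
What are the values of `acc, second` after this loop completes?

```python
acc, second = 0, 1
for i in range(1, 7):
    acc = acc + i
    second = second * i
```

Sum and factorial of 1 to 6
`acc, second` takes the values: (0, 1) → (1, 1) → (3, 1) → (3, 2) → (6, 2) → (6, 6) → (10, 6) → (10, 24) → (15, 24) → (15, 120) → (21, 120) → (21, 720)

Answer: 21, 720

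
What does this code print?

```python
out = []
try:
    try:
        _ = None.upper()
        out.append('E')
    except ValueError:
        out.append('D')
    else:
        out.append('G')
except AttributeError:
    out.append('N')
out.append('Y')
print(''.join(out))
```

Execution trace: 'N' (outer except AttributeError) → 'Y' (after the try/except). Output: NY

Answer: NY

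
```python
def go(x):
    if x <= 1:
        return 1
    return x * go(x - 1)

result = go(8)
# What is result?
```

go(8) = 8 * 7 * 6 * 5 * 4 * 3 * 2 * 1 = 40320

Answer: 40320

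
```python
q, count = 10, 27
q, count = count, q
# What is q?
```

Trace:
`q, count = 10, 27` → q = 10; count = 27
`q, count = count, q` → q = 27; count = 10
So q = 27

Answer: 27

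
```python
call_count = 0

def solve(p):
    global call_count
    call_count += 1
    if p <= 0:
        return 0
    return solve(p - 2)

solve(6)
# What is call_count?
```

Linear recursion stepping by 2: 4 calls from p=6 down to ≤0.

Answer: 4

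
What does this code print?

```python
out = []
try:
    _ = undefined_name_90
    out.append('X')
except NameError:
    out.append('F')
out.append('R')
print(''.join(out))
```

Execution trace: 'F' (except NameError) → 'R' (after the try/except). Output: FR

Answer: FR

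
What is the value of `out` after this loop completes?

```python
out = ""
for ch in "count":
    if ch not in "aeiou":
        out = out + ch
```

Remove vowels from 'count'
`out` takes the values: "" → "c" → "cn" → "cnt"

Answer: "cnt"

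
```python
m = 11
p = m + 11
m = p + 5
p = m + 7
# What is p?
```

Trace:
`m = 11` → m = 11
`p = m + 11` → p = 22
`m = p + 5` → m = 27
`p = m + 7` → p = 34
So p = 34

Answer: 34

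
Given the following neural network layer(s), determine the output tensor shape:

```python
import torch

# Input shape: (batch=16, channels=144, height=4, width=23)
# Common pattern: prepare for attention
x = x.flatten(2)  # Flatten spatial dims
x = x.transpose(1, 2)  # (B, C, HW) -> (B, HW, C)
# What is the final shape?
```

Input: (16, 144, 4, 23) -> after flatten(2): (16, 144, 92) -> Output: (16, 92, 144)

Answer: (16, 92, 144)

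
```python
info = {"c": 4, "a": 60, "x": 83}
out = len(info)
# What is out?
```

Trace:
`info = {"c": 4, "a": 60, "x": 83}` → info = {'c': 4, 'a': 60, 'x': 83}
`out = len(info)` → out = 3
So out = 3

Answer: 3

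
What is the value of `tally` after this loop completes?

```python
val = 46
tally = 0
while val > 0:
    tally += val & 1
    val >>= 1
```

Count set bits in 46 (binary: 0b101110)
`tally` takes the values: 0 → 1 → 2 → 3 → 4

Answer: 4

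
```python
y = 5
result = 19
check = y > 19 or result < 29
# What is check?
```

Trace:
`y = 5` → y = 5
`result = 19` → result = 19
`check = y > 19 or result < 29` → check = True
So check = True

Answer: True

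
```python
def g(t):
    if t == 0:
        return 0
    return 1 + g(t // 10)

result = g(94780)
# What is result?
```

Count of digits of 94780: 5

Answer: 5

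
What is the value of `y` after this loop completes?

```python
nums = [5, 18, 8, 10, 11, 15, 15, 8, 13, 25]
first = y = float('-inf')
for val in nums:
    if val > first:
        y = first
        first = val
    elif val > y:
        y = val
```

Second largest (with repeats) in [5, 18, 8, 10, 11, 15, 15, 8, 13, 25]
`y` takes the values: -inf → 5 → 8 → 10 → 11 → 15 → 18

Answer: 18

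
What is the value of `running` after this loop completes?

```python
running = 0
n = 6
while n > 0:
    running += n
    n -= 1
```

Sum 6 down to 1
`running` takes the values: 0 → 6 → 11 → 15 → 18 → 20 → 21

Answer: 21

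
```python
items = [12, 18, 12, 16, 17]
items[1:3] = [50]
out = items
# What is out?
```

Trace:
`items = [12, 18, 12, 16, 17]` → items = [12, 18, 12, 16, 17]
`items[1:3] = [50]` → items = [12, 50, 16, 17]
`out = items` → out = [12, 50, 16, 17]
So out = [12, 50, 16, 17]

Answer: [12, 50, 16, 17]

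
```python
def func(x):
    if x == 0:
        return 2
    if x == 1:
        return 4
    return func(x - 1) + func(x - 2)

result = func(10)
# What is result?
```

Build up from base cases: func(0)=2, func(1)=4, func(2)=6, func(3)=10, func(4)=16, func(5)=26, func(6)=42, ..., func(10)=288

Answer: 288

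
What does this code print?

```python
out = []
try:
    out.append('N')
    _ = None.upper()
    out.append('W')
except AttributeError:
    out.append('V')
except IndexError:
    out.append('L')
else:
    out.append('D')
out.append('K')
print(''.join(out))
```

Execution trace: 'N' (try body) → 'V' (except AttributeError) → 'K' (after the try/except). Output: NVK

Answer: NVK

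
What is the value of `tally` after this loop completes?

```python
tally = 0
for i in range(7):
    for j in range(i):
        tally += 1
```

Triangle number: 0+1+2+...+6
`tally` takes the values: 0 → 1 → 2 → 3 → 4 → 5 → 6 → 7 → 8 → 9 → 10 → 11 → 12 → 13 → 14 → 15 → 16 → 17 → 18 → 19 → 20 → 21

Answer: 21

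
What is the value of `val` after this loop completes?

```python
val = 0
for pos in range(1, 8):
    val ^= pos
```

XOR of 1 to 7
`val` takes the values: 0 → 1 → 3 → 0 → 4 → 1 → 7 → 0

Answer: 0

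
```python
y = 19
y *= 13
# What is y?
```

Trace:
`y = 19` → y = 19
`y *= 13` → y = 247
So y = 247

Answer: 247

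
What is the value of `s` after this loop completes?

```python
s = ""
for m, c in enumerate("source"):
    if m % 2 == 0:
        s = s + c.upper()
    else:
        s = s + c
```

Uppercase even positions in 'source'
`s` takes the values: "" → "S" → "So" → "SoU" → "SoUr" → "SoUrC" → "SoUrCe"

Answer: "SoUrCe"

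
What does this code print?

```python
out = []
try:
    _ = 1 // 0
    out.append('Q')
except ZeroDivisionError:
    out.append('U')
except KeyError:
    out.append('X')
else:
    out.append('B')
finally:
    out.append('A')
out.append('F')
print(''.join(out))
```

Execution trace: 'U' (except ZeroDivisionError) → 'A' (finally) → 'F' (after the try/except). Output: UAF

Answer: UAF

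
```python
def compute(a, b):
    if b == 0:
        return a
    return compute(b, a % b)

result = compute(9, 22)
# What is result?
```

compute(9, 22) -> compute(22, 9) -> compute(9, 4) -> compute(4, 1) -> compute(1, 0) -> 1

Answer: 1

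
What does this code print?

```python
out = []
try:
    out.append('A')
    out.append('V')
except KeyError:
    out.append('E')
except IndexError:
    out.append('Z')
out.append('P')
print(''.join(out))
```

Execution trace: 'A' (try body) → 'V' (try body, no exception) → 'P' (after the try/except). Output: AVP

Answer: AVP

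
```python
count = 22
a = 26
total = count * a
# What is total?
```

Trace:
`count = 22` → count = 22
`a = 26` → a = 26
`total = count * a` → total = 572
So total = 572

Answer: 572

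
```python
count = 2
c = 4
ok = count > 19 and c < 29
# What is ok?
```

Trace:
`count = 2` → count = 2
`c = 4` → c = 4
`ok = count > 19 and c < 29` → ok = False
So ok = False

Answer: False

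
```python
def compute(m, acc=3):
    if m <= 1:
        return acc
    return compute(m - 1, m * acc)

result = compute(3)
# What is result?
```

Accumulator trace (n, acc): (3, 3) -> (2, 9) -> (1, 18) -> return 18

Answer: 18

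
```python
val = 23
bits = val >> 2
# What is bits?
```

Trace:
`val = 23` → val = 23
`bits = val >> 2` → bits = 5
So bits = 5

Answer: 5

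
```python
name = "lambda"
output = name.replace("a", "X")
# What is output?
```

Trace:
`name = "lambda"` → name = 'lambda'
`output = name.replace("a", "X")` → output = 'lXmbdX'
So output = 'lXmbdX'

Answer: 'lXmbdX'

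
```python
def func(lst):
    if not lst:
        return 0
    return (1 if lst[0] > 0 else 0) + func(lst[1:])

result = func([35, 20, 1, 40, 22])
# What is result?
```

Count of positive elements in [35, 20, 1, 40, 22] = 5

Answer: 5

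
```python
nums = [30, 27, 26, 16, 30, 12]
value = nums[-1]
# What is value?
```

Trace:
`nums = [30, 27, 26, 16, 30, 12]` → nums = [30, 27, 26, 16, 30, 12]
`value = nums[-1]` → value = 12
So value = 12

Answer: 12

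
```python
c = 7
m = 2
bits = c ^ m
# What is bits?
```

Trace:
`c = 7` → c = 7
`m = 2` → m = 2
`bits = c ^ m` → bits = 5
So bits = 5

Answer: 5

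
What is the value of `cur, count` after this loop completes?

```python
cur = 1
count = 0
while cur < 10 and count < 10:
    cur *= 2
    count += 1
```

Double until >= 10 or 10 iterations
`cur, count` takes the values: (1, 0) → (2, 0) → (2, 1) → (4, 1) → (4, 2) → (8, 2) → (8, 3) → (16, 3) → (16, 4)

Answer: 16, 4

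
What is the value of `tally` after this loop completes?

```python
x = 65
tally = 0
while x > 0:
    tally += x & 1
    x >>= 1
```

Count set bits in 65 (binary: 0b1000001)
`tally` takes the values: 0 → 1 → 2

Answer: 2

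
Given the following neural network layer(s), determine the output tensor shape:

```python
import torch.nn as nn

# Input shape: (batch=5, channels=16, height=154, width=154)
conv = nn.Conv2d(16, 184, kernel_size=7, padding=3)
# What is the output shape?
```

Input: (5, 16, 154, 154) -> Output: (5, 184, 154, 154)

Answer: (5, 184, 154, 154)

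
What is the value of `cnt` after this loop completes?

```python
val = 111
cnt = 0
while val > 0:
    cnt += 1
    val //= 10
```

Count digits by repeated division by 10
`cnt` takes the values: 0 → 1 → 2 → 3

Answer: 3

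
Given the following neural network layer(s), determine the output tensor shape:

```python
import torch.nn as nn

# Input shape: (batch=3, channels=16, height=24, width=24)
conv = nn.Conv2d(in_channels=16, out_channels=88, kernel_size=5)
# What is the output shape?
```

Input: (3, 16, 24, 24) -> Output: (3, 88, 20, 20)

Answer: (3, 88, 20, 20)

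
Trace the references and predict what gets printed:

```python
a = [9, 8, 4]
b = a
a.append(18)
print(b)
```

Key concept: basic list aliasing.
Step by step:
`a = [9, 8, 4]` → a = [9, 8, 4]
`b = a` → b = [9, 8, 4] (same object as a)
`a.append(18)` → a = [9, 8, 4, 18] (same object as b); b = [9, 8, 4, 18] (same object as a)
`print(b)` → prints [9, 8, 4, 18]

Answer: [9, 8, 4, 18]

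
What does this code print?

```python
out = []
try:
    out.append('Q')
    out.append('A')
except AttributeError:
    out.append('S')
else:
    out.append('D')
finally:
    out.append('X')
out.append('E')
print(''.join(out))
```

Execution trace: 'Q' (try body) → 'A' (try body, no exception) → 'D' (else) → 'X' (finally) → 'E' (after the try/except). Output: QADXE

Answer: QADXE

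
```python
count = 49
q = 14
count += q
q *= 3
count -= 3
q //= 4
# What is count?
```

Trace:
`count = 49` → count = 49
`q = 14` → q = 14
`count += q` → count = 63
`q *= 3` → q = 42
`count -= 3` → count = 60
`q //= 4` → q = 10
So count = 60

Answer: 60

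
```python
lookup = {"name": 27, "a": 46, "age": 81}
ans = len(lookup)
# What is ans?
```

Trace:
`lookup = {"name": 27, "a": 46, "age": 81}` → lookup = {'name': 27, 'a': 46, 'age': 81}
`ans = len(lookup)` → ans = 3
So ans = 3

Answer: 3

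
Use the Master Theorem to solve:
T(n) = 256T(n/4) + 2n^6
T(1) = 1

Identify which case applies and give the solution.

a=256, b=4, f(n)=2n^6. log_4(256) = 4. Since c=6 > 4 and the regularity condition holds (256(n/4)^6 = (256/4^6)n^6 with 256/4^6 < 1), Case 3 applies: T(n) = Θ(f(n)) = O(n^6).

Answer: O(n^6) - Case 3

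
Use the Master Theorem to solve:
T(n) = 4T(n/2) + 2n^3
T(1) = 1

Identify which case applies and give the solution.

a=4, b=2, f(n)=2n^3. log_2(4) = 2. Since c=3 > 2 and the regularity condition holds (4(n/2)^3 = (4/2^3)n^3 with 4/2^3 < 1), Case 3 applies: T(n) = Θ(f(n)) = O(n^3).

Answer: O(n^3) - Case 3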